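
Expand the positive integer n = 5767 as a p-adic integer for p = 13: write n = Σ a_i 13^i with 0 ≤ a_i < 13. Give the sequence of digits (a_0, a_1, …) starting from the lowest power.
(a_0, a_1, …) = (8, 1, 8, 2)

Repeated division by 13 gives the digits low-to-high: 5767 = 8 + 1·13^1 + 8·13^2 + 2·13^3. Digit sequence: (8, 1, 8, 2).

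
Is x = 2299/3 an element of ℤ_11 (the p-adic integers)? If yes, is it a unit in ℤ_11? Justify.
x ∈ ℤ_11 but not a unit; v_11(x) = 2 > 0

ℤ_11 = {x ∈ ℚ_11 : v_11(x) ≥ 0} and ℤ_11^× = {x ∈ ℤ_11 : v_11(x) = 0}. Here v_11(2299/3) = v_11(num) − v_11(den) = 2; compare against these criteria.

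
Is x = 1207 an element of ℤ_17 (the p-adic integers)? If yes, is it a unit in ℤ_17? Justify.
x ∈ ℤ_17 but not a unit; v_17(x) = 1 > 0

ℤ_17 = {x ∈ ℚ_17 : v_17(x) ≥ 0} and ℤ_17^× = {x ∈ ℤ_17 : v_17(x) = 0}. Here v_17(1207) = v_17(num) − v_17(den) = 1; compare against these criteria.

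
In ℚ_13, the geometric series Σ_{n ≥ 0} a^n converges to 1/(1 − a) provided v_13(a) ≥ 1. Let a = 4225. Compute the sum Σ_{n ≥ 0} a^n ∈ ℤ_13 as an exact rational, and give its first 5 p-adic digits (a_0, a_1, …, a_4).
Σ a^n = 1/(1 − a) = -1/4224;  first 5 digits = (1, 0, 12, 1, 1)

v_13(a) = 2 ≥ 1, so the series converges in ℤ_13 to 1/(1 − a) = 1/(1 − 4225) = -1/4224. Expand this rational in ℤ_13: compute digits iteratively via d_i = x_i mod 13, x_{i+1} = (x_i − d_i)/13. The first 5 digits are (1, 0, 12, 1, 1).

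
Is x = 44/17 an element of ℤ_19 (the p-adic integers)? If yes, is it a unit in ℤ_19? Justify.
x ∈ ℤ_19^× (unit); v_19(x) = 0

ℤ_19 = {x ∈ ℚ_19 : v_19(x) ≥ 0} and ℤ_19^× = {x ∈ ℤ_19 : v_19(x) = 0}. Here v_19(44/17) = v_19(num) − v_19(den) = 0; compare against these criteria.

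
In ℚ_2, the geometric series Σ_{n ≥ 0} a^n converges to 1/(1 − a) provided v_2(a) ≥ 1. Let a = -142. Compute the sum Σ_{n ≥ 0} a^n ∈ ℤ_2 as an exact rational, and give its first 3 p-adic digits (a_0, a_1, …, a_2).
Σ a^n = 1/(1 − a) = 1/143;  first 3 digits = (1, 1, 1)

v_2(a) = 1 ≥ 1, so the series converges in ℤ_2 to 1/(1 − a) = 1/(1 − (-142)) = 1/143. Expand this rational in ℤ_2: compute digits iteratively via d_i = x_i mod 2, x_{i+1} = (x_i − d_i)/2. The first 3 digits are (1, 1, 1).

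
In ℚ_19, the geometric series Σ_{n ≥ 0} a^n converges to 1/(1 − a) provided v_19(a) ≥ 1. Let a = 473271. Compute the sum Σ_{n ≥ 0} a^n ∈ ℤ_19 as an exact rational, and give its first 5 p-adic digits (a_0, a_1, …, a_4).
Σ a^n = 1/(1 − a) = -1/473270;  first 5 digits = (1, 0, 0, 12, 3)

v_19(a) = 3 ≥ 1, so the series converges in ℤ_19 to 1/(1 − a) = 1/(1 − 473271) = -1/473270. Expand this rational in ℤ_19: compute digits iteratively via d_i = x_i mod 19, x_{i+1} = (x_i − d_i)/19. The first 5 digits are (1, 0, 0, 12, 3).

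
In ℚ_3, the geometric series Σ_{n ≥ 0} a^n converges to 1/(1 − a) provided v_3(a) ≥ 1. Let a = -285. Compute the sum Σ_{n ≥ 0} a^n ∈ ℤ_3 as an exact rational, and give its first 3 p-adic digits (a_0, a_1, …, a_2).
Σ a^n = 1/(1 − a) = 1/286;  first 3 digits = (1, 1, 2)

v_3(a) = 1 ≥ 1, so the series converges in ℤ_3 to 1/(1 − a) = 1/(1 − (-285)) = 1/286. Expand this rational in ℤ_3: compute digits iteratively via d_i = x_i mod 3, x_{i+1} = (x_i − d_i)/3. The first 3 digits are (1, 1, 2).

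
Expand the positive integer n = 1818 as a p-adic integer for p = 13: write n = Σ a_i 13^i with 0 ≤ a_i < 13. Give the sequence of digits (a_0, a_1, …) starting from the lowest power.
(a_0, a_1, …) = (11, 9, 10)

Repeated division by 13 gives the digits low-to-high: 1818 = 11 + 9·13^1 + 10·13^2. Digit sequence: (11, 9, 10).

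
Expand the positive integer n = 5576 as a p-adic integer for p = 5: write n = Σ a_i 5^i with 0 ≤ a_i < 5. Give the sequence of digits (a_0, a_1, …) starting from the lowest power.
(a_0, a_1, …) = (1, 0, 3, 4, 3, 1)

Repeated division by 5 gives the digits low-to-high: 5576 = 1 + 3·5^2 + 4·5^3 + 3·5^4 + 1·5^5. Digit sequence: (1, 0, 3, 4, 3, 1).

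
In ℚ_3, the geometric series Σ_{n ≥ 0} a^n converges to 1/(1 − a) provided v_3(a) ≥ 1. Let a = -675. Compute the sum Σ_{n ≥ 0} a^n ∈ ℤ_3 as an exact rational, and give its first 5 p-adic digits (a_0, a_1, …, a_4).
Σ a^n = 1/(1 − a) = 1/676;  first 5 digits = (1, 0, 0, 2, 0)

v_3(a) = 3 ≥ 1, so the series converges in ℤ_3 to 1/(1 − a) = 1/(1 − (-675)) = 1/676. Expand this rational in ℤ_3: compute digits iteratively via d_i = x_i mod 3, x_{i+1} = (x_i − d_i)/3. The first 5 digits are (1, 0, 0, 2, 0).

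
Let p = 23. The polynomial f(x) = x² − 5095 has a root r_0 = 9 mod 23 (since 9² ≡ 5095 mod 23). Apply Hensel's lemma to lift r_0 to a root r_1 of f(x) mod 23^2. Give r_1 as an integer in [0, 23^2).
r_1 = 170 (mod 529)

Hensel's recurrence: r_{i+1} = r_i − f(r_i)·(f′(r_i))^{-1} mod 23^{i+2}, with f′(x) = 2x. Iterate:
  r_0 = 9 (mod 23)
  r_1 = 170 (mod 529)
Final: r_1 = 170, and one checks f(r_1) ≡ 0 mod 23^2.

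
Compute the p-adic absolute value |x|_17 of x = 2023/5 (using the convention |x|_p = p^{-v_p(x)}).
|2023/5|_17 = 1/289

Step 1 — compute v_17(x) by factoring powers of 17 out of the numerator and denominator: v_17(2023/5) = 2. Step 2 — apply |x|_p = p^{-v_p(x)} = 17^{-2} = 1/289.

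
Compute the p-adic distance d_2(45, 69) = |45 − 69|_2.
d_2(45, 69) = 1/8

Step 1 — x − y = 45 − 69 = -24. Step 2 — v_2(-24) = 3 (factor: -24 = −(2^3 · 3); the sign does not affect v_p). Step 3 — |x − y|_2 = 2^{-3} = 1/8.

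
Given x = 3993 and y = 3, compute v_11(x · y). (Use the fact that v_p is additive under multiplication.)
v_11(11979) = 3

v_p(x) = 3 (factor: 3993 = 11^3 · 3); v_p(y) = 0 (factor: 3 = 11^0 · 3). Additivity: v_p(xy) = v_p(x) + v_p(y) = 3 + 0 = 3. (Direct check: xy = 11979 = 11^3 · (9).)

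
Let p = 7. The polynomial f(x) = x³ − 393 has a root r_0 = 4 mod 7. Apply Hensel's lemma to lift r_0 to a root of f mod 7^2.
r_1 = 18 (mod 49)

Hensel: r_{i+1} = r_i − f(r_i)/f′(r_i) mod 7^{i+2}, where f′(x) = 3x². Iterate:
  r_0 = 4 (mod 7)
  r_1 = 18 (mod 49)
Final: r = 18 with f(r) ≡ 0 mod 7^2.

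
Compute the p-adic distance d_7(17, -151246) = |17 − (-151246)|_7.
d_7(17, -151246) = 1/16807

Step 1 — x − y = 17 − (-151246) = 151263. Step 2 — v_7(151263) = 5 (factor: 151263 = (7^5 · 9); the sign does not affect v_p). Step 3 — |x − y|_7 = 7^{-5} = 1/16807.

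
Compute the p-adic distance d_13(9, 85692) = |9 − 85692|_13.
d_13(9, 85692) = 1/28561

Step 1 — x − y = 9 − 85692 = -85683. Step 2 — v_13(-85683) = 4 (factor: -85683 = −(13^4 · 3); the sign does not affect v_p). Step 3 — |x − y|_13 = 13^{-4} = 1/28561.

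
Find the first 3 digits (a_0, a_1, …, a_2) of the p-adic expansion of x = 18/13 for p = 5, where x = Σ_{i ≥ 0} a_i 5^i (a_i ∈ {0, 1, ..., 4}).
(a_0, …, a_2) = (1, 2, 0)

v_5(18/13) = 0 (numerator and denominator both coprime to 5), so x ∈ ℤ_5^×. Compute digits iteratively via a_i = x_i mod 5, x_{i+1} = (x_i − a_i)/5, with x_0 = x:
  x_0 = 18/13;  a_0 = 1;  x_1 = (x_0 − 1)/5 = 1/13
  x_1 = 1/13;  a_1 = 2;  x_2 = (x_1 − 2)/5 = -5/13
  x_2 = -5/13;  a_2 = 0;  x_3 = (x_2 − 0)/5 = -1/13
Digits: (1, 2, 0).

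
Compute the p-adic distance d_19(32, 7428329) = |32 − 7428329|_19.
d_19(32, 7428329) = 1/2476099

Step 1 — x − y = 32 − 7428329 = -7428297. Step 2 — v_19(-7428297) = 5 (factor: -7428297 = −(19^5 · 3); the sign does not affect v_p). Step 3 — |x − y|_19 = 19^{-5} = 1/2476099.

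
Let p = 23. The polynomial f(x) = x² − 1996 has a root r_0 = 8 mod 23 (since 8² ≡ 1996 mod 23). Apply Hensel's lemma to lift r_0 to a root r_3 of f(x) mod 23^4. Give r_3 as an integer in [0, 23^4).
r_3 = 89662 (mod 279841)

Hensel's recurrence: r_{i+1} = r_i − f(r_i)·(f′(r_i))^{-1} mod 23^{i+2}, with f′(x) = 2x. Iterate:
  r_0 = 8 (mod 23)
  r_1 = 261 (mod 529)
  r_2 = 4493 (mod 12167)
  r_3 = 89662 (mod 279841)
Final: r_3 = 89662, and one checks f(r_3) ≡ 0 mod 23^4.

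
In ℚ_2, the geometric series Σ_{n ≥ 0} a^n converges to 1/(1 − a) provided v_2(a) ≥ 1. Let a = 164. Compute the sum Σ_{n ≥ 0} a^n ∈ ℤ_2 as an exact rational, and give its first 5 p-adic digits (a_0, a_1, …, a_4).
Σ a^n = 1/(1 − a) = -1/163;  first 5 digits = (1, 0, 1, 0, 1)

v_2(a) = 2 ≥ 1, so the series converges in ℤ_2 to 1/(1 − a) = 1/(1 − 164) = -1/163. Expand this rational in ℤ_2: compute digits iteratively via d_i = x_i mod 2, x_{i+1} = (x_i − d_i)/2. The first 5 digits are (1, 0, 1, 0, 1).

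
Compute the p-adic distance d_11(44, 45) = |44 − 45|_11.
d_11(44, 45) = 1

Step 1 — x − y = 44 − 45 = -1. Step 2 — v_11(-1) = 0 (factor: -1 = −(11^0 · 1); the sign does not affect v_p). Step 3 — |x − y|_11 = 11^{0} = 1.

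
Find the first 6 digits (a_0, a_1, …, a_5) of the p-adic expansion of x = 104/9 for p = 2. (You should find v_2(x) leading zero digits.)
(a_0, …, a_5) = (0, 0, 0, 1, 0, 1)

v_2(104/9) = 3, so a_0 = ... = a_2 = 0. Factor out: x = 2^3 · u with u = 13/9 a unit in ℤ_2. Expand u iteratively via a_{v+i} = u_i mod 2, u_{i+1} = (u_i − a_{v+i})/2:
  u_0 = 13/9;  a_3 = 1;  u_1 = (u_0 − 1)/2 = 2/9
  u_1 = 2/9;  a_4 = 0;  u_2 = (u_1 − 0)/2 = 1/9
  u_2 = 1/9;  a_5 = 1;  u_3 = (u_2 − 1)/2 = -4/9
Digits: (0, 0, 0, 1, 0, 1).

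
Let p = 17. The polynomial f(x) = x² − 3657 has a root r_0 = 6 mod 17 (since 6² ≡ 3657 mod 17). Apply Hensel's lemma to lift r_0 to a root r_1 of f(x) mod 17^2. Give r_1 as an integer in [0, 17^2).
r_1 = 91 (mod 289)

Hensel's recurrence: r_{i+1} = r_i − f(r_i)·(f′(r_i))^{-1} mod 17^{i+2}, with f′(x) = 2x. Iterate:
  r_0 = 6 (mod 17)
  r_1 = 91 (mod 289)
Final: r_1 = 91, and one checks f(r_1) ≡ 0 mod 17^2.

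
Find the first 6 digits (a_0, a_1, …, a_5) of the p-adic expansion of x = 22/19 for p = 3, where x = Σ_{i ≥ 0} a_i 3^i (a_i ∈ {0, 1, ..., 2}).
(a_0, …, a_5) = (1, 1, 0, 1, 2, 0)

v_3(22/19) = 0 (numerator and denominator both coprime to 3), so x ∈ ℤ_3^×. Compute digits iteratively via a_i = x_i mod 3, x_{i+1} = (x_i − a_i)/3, with x_0 = x:
  x_0 = 22/19;  a_0 = 1;  x_1 = (x_0 − 1)/3 = 1/19
  x_1 = 1/19;  a_1 = 1;  x_2 = (x_1 − 1)/3 = -6/19
  x_2 = -6/19;  a_2 = 0;  x_3 = (x_2 − 0)/3 = -2/19
  x_3 = -2/19;  a_3 = 1;  x_4 = (x_3 − 1)/3 = -7/19
  x_4 = -7/19;  a_4 = 2;  x_5 = (x_4 − 2)/3 = -15/19
  x_5 = -15/19;  a_5 = 0;  x_6 = (x_5 − 0)/3 = -5/19
Digits: (1, 1, 0, 1, 2, 0).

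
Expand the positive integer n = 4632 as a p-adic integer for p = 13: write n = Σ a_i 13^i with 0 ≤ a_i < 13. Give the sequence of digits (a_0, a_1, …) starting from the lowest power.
(a_0, a_1, …) = (4, 5, 1, 2)

Repeated division by 13 gives the digits low-to-high: 4632 = 4 + 5·13^1 + 1·13^2 + 2·13^3. Digit sequence: (4, 5, 1, 2).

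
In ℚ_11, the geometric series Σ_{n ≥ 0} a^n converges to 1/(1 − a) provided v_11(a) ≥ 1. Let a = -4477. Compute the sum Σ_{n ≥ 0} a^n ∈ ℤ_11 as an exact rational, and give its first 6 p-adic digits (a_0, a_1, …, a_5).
Σ a^n = 1/(1 − a) = 1/4478;  first 6 digits = (1, 0, 7, 7, 4, 3)

v_11(a) = 2 ≥ 1, so the series converges in ℤ_11 to 1/(1 − a) = 1/(1 − (-4477)) = 1/4478. Expand this rational in ℤ_11: compute digits iteratively via d_i = x_i mod 11, x_{i+1} = (x_i − d_i)/11. The first 6 digits are (1, 0, 7, 7, 4, 3).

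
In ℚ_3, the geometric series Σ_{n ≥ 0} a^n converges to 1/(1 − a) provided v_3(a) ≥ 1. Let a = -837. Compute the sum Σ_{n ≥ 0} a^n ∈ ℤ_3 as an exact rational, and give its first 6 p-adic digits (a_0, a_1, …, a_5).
Σ a^n = 1/(1 − a) = 1/838;  first 6 digits = (1, 0, 0, 2, 1, 2)

v_3(a) = 3 ≥ 1, so the series converges in ℤ_3 to 1/(1 − a) = 1/(1 − (-837)) = 1/838. Expand this rational in ℤ_3: compute digits iteratively via d_i = x_i mod 3, x_{i+1} = (x_i − d_i)/3. The first 6 digits are (1, 0, 0, 2, 1, 2).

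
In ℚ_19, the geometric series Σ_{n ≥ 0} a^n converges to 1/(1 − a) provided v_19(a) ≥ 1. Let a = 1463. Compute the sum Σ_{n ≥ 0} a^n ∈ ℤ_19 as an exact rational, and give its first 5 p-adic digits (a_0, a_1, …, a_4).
Σ a^n = 1/(1 − a) = -1/1462;  first 5 digits = (1, 1, 5, 9, 10)

v_19(a) = 1 ≥ 1, so the series converges in ℤ_19 to 1/(1 − a) = 1/(1 − 1463) = -1/1462. Expand this rational in ℤ_19: compute digits iteratively via d_i = x_i mod 19, x_{i+1} = (x_i − d_i)/19. The first 5 digits are (1, 1, 5, 9, 10).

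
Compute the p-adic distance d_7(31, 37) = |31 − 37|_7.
d_7(31, 37) = 1

Step 1 — x − y = 31 − 37 = -6. Step 2 — v_7(-6) = 0 (factor: -6 = −(7^0 · 6); the sign does not affect v_p). Step 3 — |x − y|_7 = 7^{0} = 1.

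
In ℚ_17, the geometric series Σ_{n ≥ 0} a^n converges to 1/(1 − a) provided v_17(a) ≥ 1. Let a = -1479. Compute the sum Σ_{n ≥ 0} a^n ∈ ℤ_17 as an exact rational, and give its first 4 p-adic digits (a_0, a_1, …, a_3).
Σ a^n = 1/(1 − a) = 1/1480;  first 4 digits = (1, 15, 15, 11)

v_17(a) = 1 ≥ 1, so the series converges in ℤ_17 to 1/(1 − a) = 1/(1 − (-1479)) = 1/1480. Expand this rational in ℤ_17: compute digits iteratively via d_i = x_i mod 17, x_{i+1} = (x_i − d_i)/17. The first 4 digits are (1, 15, 15, 11).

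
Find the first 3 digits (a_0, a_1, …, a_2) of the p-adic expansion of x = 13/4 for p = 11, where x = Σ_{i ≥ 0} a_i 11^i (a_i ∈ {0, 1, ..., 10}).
(a_0, …, a_2) = (6, 8, 2)

v_11(13/4) = 0 (numerator and denominator both coprime to 11), so x ∈ ℤ_11^×. Compute digits iteratively via a_i = x_i mod 11, x_{i+1} = (x_i − a_i)/11, with x_0 = x:
  x_0 = 13/4;  a_0 = 6;  x_1 = (x_0 − 6)/11 = -1/4
  x_1 = -1/4;  a_1 = 8;  x_2 = (x_1 − 8)/11 = -3/4
  x_2 = -3/4;  a_2 = 2;  x_3 = (x_2 − 2)/11 = -1/4
Digits: (6, 8, 2).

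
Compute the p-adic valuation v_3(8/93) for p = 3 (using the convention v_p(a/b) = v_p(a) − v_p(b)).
v_3(8/93) = -1

Factor powers of 3 from the numerator and denominator of the reduced fraction: 8 = 3^0 · 8 and 93 = 3^1 · 31. Apply v_p(a/b) = v_p(a) − v_p(b): v_3(8/93) = 0 − 1 = -1.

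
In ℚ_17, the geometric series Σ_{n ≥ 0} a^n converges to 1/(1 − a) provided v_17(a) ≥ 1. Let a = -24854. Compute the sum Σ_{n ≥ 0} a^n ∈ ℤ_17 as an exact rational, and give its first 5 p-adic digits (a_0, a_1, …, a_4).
Σ a^n = 1/(1 − a) = 1/24855;  first 5 digits = (1, 0, 16, 11, 0)

v_17(a) = 2 ≥ 1, so the series converges in ℤ_17 to 1/(1 − a) = 1/(1 − (-24854)) = 1/24855. Expand this rational in ℤ_17: compute digits iteratively via d_i = x_i mod 17, x_{i+1} = (x_i − d_i)/17. The first 5 digits are (1, 0, 16, 11, 0).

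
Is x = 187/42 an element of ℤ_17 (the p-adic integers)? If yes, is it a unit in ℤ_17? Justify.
x ∈ ℤ_17 but not a unit; v_17(x) = 1 > 0

ℤ_17 = {x ∈ ℚ_17 : v_17(x) ≥ 0} and ℤ_17^× = {x ∈ ℤ_17 : v_17(x) = 0}. Here v_17(187/42) = v_17(num) − v_17(den) = 1; compare against these criteria.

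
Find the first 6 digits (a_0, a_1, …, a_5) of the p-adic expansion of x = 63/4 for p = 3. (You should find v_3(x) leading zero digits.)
(a_0, …, a_5) = (0, 0, 1, 1, 2, 0)

v_3(63/4) = 2, so a_0 = ... = a_1 = 0. Factor out: x = 3^2 · u with u = 7/4 a unit in ℤ_3. Expand u iteratively via a_{v+i} = u_i mod 3, u_{i+1} = (u_i − a_{v+i})/3:
  u_0 = 7/4;  a_2 = 1;  u_1 = (u_0 − 1)/3 = 1/4
  u_1 = 1/4;  a_3 = 1;  u_2 = (u_1 − 1)/3 = -1/4
  u_2 = -1/4;  a_4 = 2;  u_3 = (u_2 − 2)/3 = -3/4
  u_3 = -3/4;  a_5 = 0;  u_4 = (u_3 − 0)/3 = -1/4
Digits: (0, 0, 1, 1, 2, 0).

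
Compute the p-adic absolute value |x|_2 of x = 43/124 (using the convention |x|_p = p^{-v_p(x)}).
|43/124|_2 = 4

Step 1 — compute v_2(x) by factoring powers of 2 out of the numerator and denominator: v_2(43/124) = -2. Step 2 — apply |x|_p = p^{-v_p(x)} = 2^{2} = 4.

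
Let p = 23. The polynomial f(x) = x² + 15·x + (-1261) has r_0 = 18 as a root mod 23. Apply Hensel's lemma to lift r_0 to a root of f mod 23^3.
r_2 = 7240 (mod 12167)

Hensel: r_{i+1} = r_i − f(r_i)·(f′(r_i))^{-1} mod 23^{i+2}, f′(x) = 2x + 15. Iterate:
  r_0 = 18 (mod 23)
  r_1 = 363 (mod 529)
  r_2 = 7240 (mod 12167)
Final: r = 7240 satisfies f(r) ≡ 0 mod 23^3.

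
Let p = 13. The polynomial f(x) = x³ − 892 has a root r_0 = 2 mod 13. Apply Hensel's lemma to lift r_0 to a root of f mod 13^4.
r_3 = 9934 (mod 28561)

Hensel: r_{i+1} = r_i − f(r_i)/f′(r_i) mod 13^{i+2}, where f′(x) = 3x². Iterate:
  r_0 = 2 (mod 13)
  r_1 = 132 (mod 169)
  r_2 = 1146 (mod 2197)
  r_3 = 9934 (mod 28561)
Final: r = 9934 with f(r) ≡ 0 mod 13^4.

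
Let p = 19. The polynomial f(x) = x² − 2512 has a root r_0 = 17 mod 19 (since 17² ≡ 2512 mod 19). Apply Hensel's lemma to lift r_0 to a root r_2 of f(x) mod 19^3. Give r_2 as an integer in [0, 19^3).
r_2 = 3342 (mod 6859)

Hensel's recurrence: r_{i+1} = r_i − f(r_i)·(f′(r_i))^{-1} mod 19^{i+2}, with f′(x) = 2x. Iterate:
  r_0 = 17 (mod 19)
  r_1 = 93 (mod 361)
  r_2 = 3342 (mod 6859)
Final: r_2 = 3342, and one checks f(r_2) ≡ 0 mod 19^3.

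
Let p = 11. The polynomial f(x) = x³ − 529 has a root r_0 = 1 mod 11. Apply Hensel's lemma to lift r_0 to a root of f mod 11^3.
r_2 = 1145 (mod 1331)

Hensel: r_{i+1} = r_i − f(r_i)/f′(r_i) mod 11^{i+2}, where f′(x) = 3x². Iterate:
  r_0 = 1 (mod 11)
  r_1 = 56 (mod 121)
  r_2 = 1145 (mod 1331)
Final: r = 1145 with f(r) ≡ 0 mod 11^3.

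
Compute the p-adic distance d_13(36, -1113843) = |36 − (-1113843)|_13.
d_13(36, -1113843) = 1/371293

Step 1 — x − y = 36 − (-1113843) = 1113879. Step 2 — v_13(1113879) = 5 (factor: 1113879 = (13^5 · 3); the sign does not affect v_p). Step 3 — |x − y|_13 = 13^{-5} = 1/371293.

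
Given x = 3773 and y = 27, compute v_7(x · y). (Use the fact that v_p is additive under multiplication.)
v_7(101871) = 3

v_p(x) = 3 (factor: 3773 = 7^3 · 11); v_p(y) = 0 (factor: 27 = 7^0 · 27). Additivity: v_p(xy) = v_p(x) + v_p(y) = 3 + 0 = 3. (Direct check: xy = 101871 = 7^3 · (297).)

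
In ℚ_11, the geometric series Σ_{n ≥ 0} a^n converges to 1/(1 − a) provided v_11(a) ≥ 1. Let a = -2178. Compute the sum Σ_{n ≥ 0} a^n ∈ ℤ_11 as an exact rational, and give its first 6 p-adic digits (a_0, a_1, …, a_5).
Σ a^n = 1/(1 − a) = 1/2179;  first 6 digits = (1, 0, 4, 9, 4, 7)

v_11(a) = 2 ≥ 1, so the series converges in ℤ_11 to 1/(1 − a) = 1/(1 − (-2178)) = 1/2179. Expand this rational in ℤ_11: compute digits iteratively via d_i = x_i mod 11, x_{i+1} = (x_i − d_i)/11. The first 6 digits are (1, 0, 4, 9, 4, 7).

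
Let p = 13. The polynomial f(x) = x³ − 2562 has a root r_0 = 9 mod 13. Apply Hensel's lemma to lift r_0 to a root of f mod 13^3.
r_2 = 100 (mod 2197)

Hensel: r_{i+1} = r_i − f(r_i)/f′(r_i) mod 13^{i+2}, where f′(x) = 3x². Iterate:
  r_0 = 9 (mod 13)
  r_1 = 100 (mod 169)
  r_2 = 100 (mod 2197)
Final: r = 100 with f(r) ≡ 0 mod 13^3.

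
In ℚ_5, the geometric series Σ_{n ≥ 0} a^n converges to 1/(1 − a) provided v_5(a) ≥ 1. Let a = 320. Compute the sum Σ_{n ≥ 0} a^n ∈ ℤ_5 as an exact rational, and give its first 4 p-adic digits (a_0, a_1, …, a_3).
Σ a^n = 1/(1 − a) = -1/319;  first 4 digits = (1, 4, 3, 0)

v_5(a) = 1 ≥ 1, so the series converges in ℤ_5 to 1/(1 − a) = 1/(1 − 320) = -1/319. Expand this rational in ℤ_5: compute digits iteratively via d_i = x_i mod 5, x_{i+1} = (x_i − d_i)/5. The first 4 digits are (1, 4, 3, 0).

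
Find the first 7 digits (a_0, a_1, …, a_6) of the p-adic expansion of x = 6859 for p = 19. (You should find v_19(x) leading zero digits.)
(a_0, …, a_6) = (0, 0, 0, 1, 0, 0, 0)

v_19(6859) = 3, so a_0 = ... = a_2 = 0. Factor out: x = 19^3 · u with u = 1 a unit in ℤ_19. Expand u iteratively via a_{v+i} = u_i mod 19, u_{i+1} = (u_i − a_{v+i})/19:
  u_0 = 1;  a_3 = 1;  u_1 = (u_0 − 1)/19 = 0
  u_1 = 0;  a_4 = 0;  u_2 = (u_1 − 0)/19 = 0
  u_2 = 0;  a_5 = 0;  u_3 = (u_2 − 0)/19 = 0
  u_3 = 0;  a_6 = 0;  u_4 = (u_3 − 0)/19 = 0
Digits: (0, 0, 0, 1, 0, 0, 0).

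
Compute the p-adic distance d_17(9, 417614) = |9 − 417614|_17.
d_17(9, 417614) = 1/83521

Step 1 — x − y = 9 − 417614 = -417605. Step 2 — v_17(-417605) = 4 (factor: -417605 = −(17^4 · 5); the sign does not affect v_p). Step 3 — |x − y|_17 = 17^{-4} = 1/83521.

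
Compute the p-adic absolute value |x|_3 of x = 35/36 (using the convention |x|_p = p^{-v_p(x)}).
|35/36|_3 = 9

Step 1 — compute v_3(x) by factoring powers of 3 out of the numerator and denominator: v_3(35/36) = -2. Step 2 — apply |x|_p = p^{-v_p(x)} = 3^{2} = 9.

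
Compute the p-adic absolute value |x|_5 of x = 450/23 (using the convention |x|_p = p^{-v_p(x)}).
|450/23|_5 = 1/25

Step 1 — compute v_5(x) by factoring powers of 5 out of the numerator and denominator: v_5(450/23) = 2. Step 2 — apply |x|_p = p^{-v_p(x)} = 5^{-2} = 1/25.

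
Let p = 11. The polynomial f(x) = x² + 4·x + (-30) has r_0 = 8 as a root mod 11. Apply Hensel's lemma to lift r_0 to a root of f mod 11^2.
r_1 = 41 (mod 121)

Hensel: r_{i+1} = r_i − f(r_i)·(f′(r_i))^{-1} mod 11^{i+2}, f′(x) = 2x + 4. Iterate:
  r_0 = 8 (mod 11)
  r_1 = 41 (mod 121)
Final: r = 41 satisfies f(r) ≡ 0 mod 11^2.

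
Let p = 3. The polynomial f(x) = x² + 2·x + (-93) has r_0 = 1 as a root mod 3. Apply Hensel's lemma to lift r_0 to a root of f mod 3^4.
r_3 = 64 (mod 81)

Hensel: r_{i+1} = r_i − f(r_i)·(f′(r_i))^{-1} mod 3^{i+2}, f′(x) = 2x + 2. Iterate:
  r_0 = 1 (mod 3)
  r_1 = 1 (mod 9)
  r_2 = 10 (mod 27)
  r_3 = 64 (mod 81)
Final: r = 64 satisfies f(r) ≡ 0 mod 3^4.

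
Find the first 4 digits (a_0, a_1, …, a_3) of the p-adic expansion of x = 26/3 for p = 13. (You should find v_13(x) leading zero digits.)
(a_0, …, a_3) = (0, 5, 4, 4)

v_13(26/3) = 1, so a_0 = ... = a_0 = 0. Factor out: x = 13^1 · u with u = 2/3 a unit in ℤ_13. Expand u iteratively via a_{v+i} = u_i mod 13, u_{i+1} = (u_i − a_{v+i})/13:
  u_0 = 2/3;  a_1 = 5;  u_1 = (u_0 − 5)/13 = -1/3
  u_1 = -1/3;  a_2 = 4;  u_2 = (u_1 − 4)/13 = -1/3
  u_2 = -1/3;  a_3 = 4;  u_3 = (u_2 − 4)/13 = -1/3
Digits: (0, 5, 4, 4).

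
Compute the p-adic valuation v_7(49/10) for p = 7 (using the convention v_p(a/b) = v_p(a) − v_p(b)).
v_7(49/10) = 2

Factor powers of 7 from the numerator and denominator of the reduced fraction: 49 = 7^2 · 1 and 10 = 7^0 · 10. Apply v_p(a/b) = v_p(a) − v_p(b): v_7(49/10) = 2 − 0 = 2.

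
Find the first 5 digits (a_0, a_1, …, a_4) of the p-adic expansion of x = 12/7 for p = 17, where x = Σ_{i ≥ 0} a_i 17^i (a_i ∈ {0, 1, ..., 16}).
(a_0, …, a_4) = (9, 2, 12, 9, 14)

v_17(12/7) = 0 (numerator and denominator both coprime to 17), so x ∈ ℤ_17^×. Compute digits iteratively via a_i = x_i mod 17, x_{i+1} = (x_i − a_i)/17, with x_0 = x:
  x_0 = 12/7;  a_0 = 9;  x_1 = (x_0 − 9)/17 = -3/7
  x_1 = -3/7;  a_1 = 2;  x_2 = (x_1 − 2)/17 = -1/7
  x_2 = -1/7;  a_2 = 12;  x_3 = (x_2 − 12)/17 = -5/7
  x_3 = -5/7;  a_3 = 9;  x_4 = (x_3 − 9)/17 = -4/7
  x_4 = -4/7;  a_4 = 14;  x_5 = (x_4 − 14)/17 = -6/7
Digits: (9, 2, 12, 9, 14).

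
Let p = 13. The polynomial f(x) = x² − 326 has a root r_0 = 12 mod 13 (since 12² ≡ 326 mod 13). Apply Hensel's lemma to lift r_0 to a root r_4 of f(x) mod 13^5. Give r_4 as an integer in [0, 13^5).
r_4 = 186328 (mod 371293)

Hensel's recurrence: r_{i+1} = r_i − f(r_i)·(f′(r_i))^{-1} mod 13^{i+2}, with f′(x) = 2x. Iterate:
  r_0 = 12 (mod 13)
  r_1 = 90 (mod 169)
  r_2 = 1780 (mod 2197)
  r_3 = 14962 (mod 28561)
  r_4 = 186328 (mod 371293)
Final: r_4 = 186328, and one checks f(r_4) ≡ 0 mod 13^5.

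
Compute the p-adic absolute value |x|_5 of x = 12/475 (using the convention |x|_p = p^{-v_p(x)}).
|12/475|_5 = 25

Step 1 — compute v_5(x) by factoring powers of 5 out of the numerator and denominator: v_5(12/475) = -2. Step 2 — apply |x|_p = p^{-v_p(x)} = 5^{2} = 25.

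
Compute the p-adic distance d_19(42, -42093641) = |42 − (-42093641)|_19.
d_19(42, -42093641) = 1/2476099

Step 1 — x − y = 42 − (-42093641) = 42093683. Step 2 — v_19(42093683) = 5 (factor: 42093683 = (19^5 · 17); the sign does not affect v_p). Step 3 — |x − y|_19 = 19^{-5} = 1/2476099.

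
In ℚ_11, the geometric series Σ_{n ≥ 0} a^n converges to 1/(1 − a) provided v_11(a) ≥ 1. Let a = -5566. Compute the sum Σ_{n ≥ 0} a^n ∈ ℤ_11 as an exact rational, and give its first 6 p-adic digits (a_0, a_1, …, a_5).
Σ a^n = 1/(1 − a) = 1/5567;  first 6 digits = (1, 0, 9, 6, 3, 5)

v_11(a) = 2 ≥ 1, so the series converges in ℤ_11 to 1/(1 − a) = 1/(1 − (-5566)) = 1/5567. Expand this rational in ℤ_11: compute digits iteratively via d_i = x_i mod 11, x_{i+1} = (x_i − d_i)/11. The first 6 digits are (1, 0, 9, 6, 3, 5).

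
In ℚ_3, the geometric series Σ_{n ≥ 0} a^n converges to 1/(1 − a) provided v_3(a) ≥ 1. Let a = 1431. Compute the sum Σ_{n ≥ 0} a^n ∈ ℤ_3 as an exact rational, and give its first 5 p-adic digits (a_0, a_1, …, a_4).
Σ a^n = 1/(1 − a) = -1/1430;  first 5 digits = (1, 0, 0, 2, 2)

v_3(a) = 3 ≥ 1, so the series converges in ℤ_3 to 1/(1 − a) = 1/(1 − 1431) = -1/1430. Expand this rational in ℤ_3: compute digits iteratively via d_i = x_i mod 3, x_{i+1} = (x_i − d_i)/3. The first 5 digits are (1, 0, 0, 2, 2).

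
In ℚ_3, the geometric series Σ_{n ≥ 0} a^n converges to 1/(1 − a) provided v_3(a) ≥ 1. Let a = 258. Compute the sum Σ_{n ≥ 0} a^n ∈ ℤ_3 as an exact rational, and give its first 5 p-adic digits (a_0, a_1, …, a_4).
Σ a^n = 1/(1 − a) = -1/257;  first 5 digits = (1, 2, 2, 1, 0)

v_3(a) = 1 ≥ 1, so the series converges in ℤ_3 to 1/(1 − a) = 1/(1 − 258) = -1/257. Expand this rational in ℤ_3: compute digits iteratively via d_i = x_i mod 3, x_{i+1} = (x_i − d_i)/3. The first 5 digits are (1, 2, 2, 1, 0).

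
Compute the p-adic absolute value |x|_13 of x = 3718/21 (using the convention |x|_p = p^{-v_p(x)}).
|3718/21|_13 = 1/169

Step 1 — compute v_13(x) by factoring powers of 13 out of the numerator and denominator: v_13(3718/21) = 2. Step 2 — apply |x|_p = p^{-v_p(x)} = 13^{-2} = 1/169.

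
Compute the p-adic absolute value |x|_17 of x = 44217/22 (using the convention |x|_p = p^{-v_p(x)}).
|44217/22|_17 = 1/4913

Step 1 — compute v_17(x) by factoring powers of 17 out of the numerator and denominator: v_17(44217/22) = 3. Step 2 — apply |x|_p = p^{-v_p(x)} = 17^{-3} = 1/4913.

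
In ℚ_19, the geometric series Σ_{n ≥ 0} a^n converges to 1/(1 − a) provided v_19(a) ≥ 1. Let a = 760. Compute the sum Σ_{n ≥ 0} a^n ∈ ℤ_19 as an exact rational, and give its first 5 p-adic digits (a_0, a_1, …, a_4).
Σ a^n = 1/(1 − a) = -1/759;  first 5 digits = (1, 2, 6, 16, 6)

v_19(a) = 1 ≥ 1, so the series converges in ℤ_19 to 1/(1 − a) = 1/(1 − 760) = -1/759. Expand this rational in ℤ_19: compute digits iteratively via d_i = x_i mod 19, x_{i+1} = (x_i − d_i)/19. The first 5 digits are (1, 2, 6, 16, 6).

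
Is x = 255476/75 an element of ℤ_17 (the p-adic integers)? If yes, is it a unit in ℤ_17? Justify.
x ∈ ℤ_17 but not a unit; v_17(x) = 3 > 0

ℤ_17 = {x ∈ ℚ_17 : v_17(x) ≥ 0} and ℤ_17^× = {x ∈ ℤ_17 : v_17(x) = 0}. Here v_17(255476/75) = v_17(num) − v_17(den) = 3; compare against these criteria.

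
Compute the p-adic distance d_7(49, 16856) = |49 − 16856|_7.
d_7(49, 16856) = 1/16807

Step 1 — x − y = 49 − 16856 = -16807. Step 2 — v_7(-16807) = 5 (factor: -16807 = −(7^5 · 1); the sign does not affect v_p). Step 3 — |x − y|_7 = 7^{-5} = 1/16807.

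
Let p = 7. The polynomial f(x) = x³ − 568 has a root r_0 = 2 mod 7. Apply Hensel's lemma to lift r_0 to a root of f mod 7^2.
r_1 = 16 (mod 49)

Hensel: r_{i+1} = r_i − f(r_i)/f′(r_i) mod 7^{i+2}, where f′(x) = 3x². Iterate:
  r_0 = 2 (mod 7)
  r_1 = 16 (mod 49)
Final: r = 16 with f(r) ≡ 0 mod 7^2.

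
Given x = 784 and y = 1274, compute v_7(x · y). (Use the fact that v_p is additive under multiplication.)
v_7(998816) = 4

v_p(x) = 2 (factor: 784 = 7^2 · 16); v_p(y) = 2 (factor: 1274 = 7^2 · 26). Additivity: v_p(xy) = v_p(x) + v_p(y) = 2 + 2 = 4. (Direct check: xy = 998816 = 7^4 · (416).)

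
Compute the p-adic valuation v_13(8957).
v_13(8957) = 2

v_13(n) is the largest exponent k such that 13^k divides n. Factor out: 8957 = 13^2 · 53. (Sign doesn't affect v_p.) So v_13(8957) = 2.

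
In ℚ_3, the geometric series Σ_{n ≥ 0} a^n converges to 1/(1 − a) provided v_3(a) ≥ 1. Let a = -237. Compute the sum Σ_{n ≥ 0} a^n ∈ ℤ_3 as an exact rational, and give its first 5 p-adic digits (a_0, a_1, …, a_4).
Σ a^n = 1/(1 − a) = 1/238;  first 5 digits = (1, 2, 1, 0, 1)

v_3(a) = 1 ≥ 1, so the series converges in ℤ_3 to 1/(1 − a) = 1/(1 − (-237)) = 1/238. Expand this rational in ℤ_3: compute digits iteratively via d_i = x_i mod 3, x_{i+1} = (x_i − d_i)/3. The first 5 digits are (1, 2, 1, 0, 1).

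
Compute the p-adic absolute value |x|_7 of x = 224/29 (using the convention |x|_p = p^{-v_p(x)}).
|224/29|_7 = 1/7

Step 1 — compute v_7(x) by factoring powers of 7 out of the numerator and denominator: v_7(224/29) = 1. Step 2 — apply |x|_p = p^{-v_p(x)} = 7^{-1} = 1/7.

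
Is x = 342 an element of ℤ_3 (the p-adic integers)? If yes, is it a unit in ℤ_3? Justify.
x ∈ ℤ_3 but not a unit; v_3(x) = 2 > 0

ℤ_3 = {x ∈ ℚ_3 : v_3(x) ≥ 0} and ℤ_3^× = {x ∈ ℤ_3 : v_3(x) = 0}. Here v_3(342) = v_3(num) − v_3(den) = 2; compare against these criteria.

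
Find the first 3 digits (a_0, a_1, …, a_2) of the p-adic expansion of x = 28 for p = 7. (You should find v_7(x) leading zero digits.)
(a_0, …, a_2) = (0, 4, 0)

v_7(28) = 1, so a_0 = ... = a_0 = 0. Factor out: x = 7^1 · u with u = 4 a unit in ℤ_7. Expand u iteratively via a_{v+i} = u_i mod 7, u_{i+1} = (u_i − a_{v+i})/7:
  u_0 = 4;  a_1 = 4;  u_1 = (u_0 − 4)/7 = 0
  u_1 = 0;  a_2 = 0;  u_2 = (u_1 − 0)/7 = 0
Digits: (0, 4, 0).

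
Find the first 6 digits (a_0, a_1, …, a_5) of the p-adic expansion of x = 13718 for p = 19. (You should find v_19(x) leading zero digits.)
(a_0, …, a_5) = (0, 0, 0, 2, 0, 0)

v_19(13718) = 3, so a_0 = ... = a_2 = 0. Factor out: x = 19^3 · u with u = 2 a unit in ℤ_19. Expand u iteratively via a_{v+i} = u_i mod 19, u_{i+1} = (u_i − a_{v+i})/19:
  u_0 = 2;  a_3 = 2;  u_1 = (u_0 − 2)/19 = 0
  u_1 = 0;  a_4 = 0;  u_2 = (u_1 − 0)/19 = 0
  u_2 = 0;  a_5 = 0;  u_3 = (u_2 − 0)/19 = 0
Digits: (0, 0, 0, 2, 0, 0).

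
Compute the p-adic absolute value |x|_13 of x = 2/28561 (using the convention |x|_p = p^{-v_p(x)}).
|2/28561|_13 = 28561

Step 1 — compute v_13(x) by factoring powers of 13 out of the numerator and denominator: v_13(2/28561) = -4. Step 2 — apply |x|_p = p^{-v_p(x)} = 13^{4} = 28561.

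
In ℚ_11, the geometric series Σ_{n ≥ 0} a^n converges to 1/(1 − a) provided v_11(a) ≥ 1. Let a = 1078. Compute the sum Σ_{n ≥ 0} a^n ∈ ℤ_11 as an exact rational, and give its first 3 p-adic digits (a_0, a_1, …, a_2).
Σ a^n = 1/(1 − a) = -1/1077;  first 3 digits = (1, 10, 9)

v_11(a) = 1 ≥ 1, so the series converges in ℤ_11 to 1/(1 − a) = 1/(1 − 1078) = -1/1077. Expand this rational in ℤ_11: compute digits iteratively via d_i = x_i mod 11, x_{i+1} = (x_i − d_i)/11. The first 3 digits are (1, 10, 9).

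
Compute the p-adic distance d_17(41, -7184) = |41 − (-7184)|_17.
d_17(41, -7184) = 1/289

Step 1 — x − y = 41 − (-7184) = 7225. Step 2 — v_17(7225) = 2 (factor: 7225 = (17^2 · 25); the sign does not affect v_p). Step 3 — |x − y|_17 = 17^{-2} = 1/289.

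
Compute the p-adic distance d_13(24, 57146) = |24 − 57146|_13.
d_13(24, 57146) = 1/28561

Step 1 — x − y = 24 − 57146 = -57122. Step 2 — v_13(-57122) = 4 (factor: -57122 = −(13^4 · 2); the sign does not affect v_p). Step 3 — |x − y|_13 = 13^{-4} = 1/28561.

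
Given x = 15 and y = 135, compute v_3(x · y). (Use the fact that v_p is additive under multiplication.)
v_3(2025) = 4

v_p(x) = 1 (factor: 15 = 3^1 · 5); v_p(y) = 3 (factor: 135 = 3^3 · 5). Additivity: v_p(xy) = v_p(x) + v_p(y) = 1 + 3 = 4. (Direct check: xy = 2025 = 3^4 · (25).)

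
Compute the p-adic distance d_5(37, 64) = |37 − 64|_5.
d_5(37, 64) = 1

Step 1 — x − y = 37 − 64 = -27. Step 2 — v_5(-27) = 0 (factor: -27 = −(5^0 · 27); the sign does not affect v_p). Step 3 — |x − y|_5 = 5^{0} = 1.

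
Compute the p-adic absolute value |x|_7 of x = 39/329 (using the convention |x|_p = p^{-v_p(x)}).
|39/329|_7 = 7

Step 1 — compute v_7(x) by factoring powers of 7 out of the numerator and denominator: v_7(39/329) = -1. Step 2 — apply |x|_p = p^{-v_p(x)} = 7^{1} = 7.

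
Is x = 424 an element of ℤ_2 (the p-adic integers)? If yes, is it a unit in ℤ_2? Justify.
x ∈ ℤ_2 but not a unit; v_2(x) = 3 > 0

ℤ_2 = {x ∈ ℚ_2 : v_2(x) ≥ 0} and ℤ_2^× = {x ∈ ℤ_2 : v_2(x) = 0}. Here v_2(424) = v_2(num) − v_2(den) = 3; compare against these criteria.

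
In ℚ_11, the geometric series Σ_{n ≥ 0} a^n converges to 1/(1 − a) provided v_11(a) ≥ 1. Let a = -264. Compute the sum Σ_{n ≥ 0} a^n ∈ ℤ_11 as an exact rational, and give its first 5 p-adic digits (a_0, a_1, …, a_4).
Σ a^n = 1/(1 − a) = 1/265;  first 5 digits = (1, 9, 1, 0, 7)

v_11(a) = 1 ≥ 1, so the series converges in ℤ_11 to 1/(1 − a) = 1/(1 − (-264)) = 1/265. Expand this rational in ℤ_11: compute digits iteratively via d_i = x_i mod 11, x_{i+1} = (x_i − d_i)/11. The first 5 digits are (1, 9, 1, 0, 7).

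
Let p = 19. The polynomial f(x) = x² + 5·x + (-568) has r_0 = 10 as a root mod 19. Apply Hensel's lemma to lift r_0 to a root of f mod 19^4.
r_3 = 94060 (mod 130321)

Hensel: r_{i+1} = r_i − f(r_i)·(f′(r_i))^{-1} mod 19^{i+2}, f′(x) = 2x + 5. Iterate:
  r_0 = 10 (mod 19)
  r_1 = 200 (mod 361)
  r_2 = 4893 (mod 6859)
  r_3 = 94060 (mod 130321)
Final: r = 94060 satisfies f(r) ≡ 0 mod 19^4.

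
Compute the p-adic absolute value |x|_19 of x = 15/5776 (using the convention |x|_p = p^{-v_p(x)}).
|15/5776|_19 = 361

Step 1 — compute v_19(x) by factoring powers of 19 out of the numerator and denominator: v_19(15/5776) = -2. Step 2 — apply |x|_p = p^{-v_p(x)} = 19^{2} = 361.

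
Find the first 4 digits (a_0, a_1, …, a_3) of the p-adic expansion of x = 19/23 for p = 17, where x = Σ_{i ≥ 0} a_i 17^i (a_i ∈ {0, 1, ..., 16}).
(a_0, …, a_3) = (6, 13, 14, 8)

v_17(19/23) = 0 (numerator and denominator both coprime to 17), so x ∈ ℤ_17^×. Compute digits iteratively via a_i = x_i mod 17, x_{i+1} = (x_i − a_i)/17, with x_0 = x:
  x_0 = 19/23;  a_0 = 6;  x_1 = (x_0 − 6)/17 = -7/23
  x_1 = -7/23;  a_1 = 13;  x_2 = (x_1 − 13)/17 = -18/23
  x_2 = -18/23;  a_2 = 14;  x_3 = (x_2 − 14)/17 = -20/23
  x_3 = -20/23;  a_3 = 8;  x_4 = (x_3 − 8)/17 = -12/23
Digits: (6, 13, 14, 8).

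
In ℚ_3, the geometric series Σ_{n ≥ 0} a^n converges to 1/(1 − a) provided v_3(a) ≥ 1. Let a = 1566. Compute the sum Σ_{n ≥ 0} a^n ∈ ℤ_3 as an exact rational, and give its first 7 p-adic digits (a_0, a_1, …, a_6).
Σ a^n = 1/(1 − a) = -1/1565;  first 7 digits = (1, 0, 0, 1, 1, 0, 0)

v_3(a) = 3 ≥ 1, so the series converges in ℤ_3 to 1/(1 − a) = 1/(1 − 1566) = -1/1565. Expand this rational in ℤ_3: compute digits iteratively via d_i = x_i mod 3, x_{i+1} = (x_i − d_i)/3. The first 7 digits are (1, 0, 0, 1, 1, 0, 0).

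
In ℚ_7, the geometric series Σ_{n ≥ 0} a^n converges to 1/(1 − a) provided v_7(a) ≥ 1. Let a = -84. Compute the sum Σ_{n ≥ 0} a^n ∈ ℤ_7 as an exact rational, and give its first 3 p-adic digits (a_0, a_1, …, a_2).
Σ a^n = 1/(1 − a) = 1/85;  first 3 digits = (1, 2, 2)

v_7(a) = 1 ≥ 1, so the series converges in ℤ_7 to 1/(1 − a) = 1/(1 − (-84)) = 1/85. Expand this rational in ℤ_7: compute digits iteratively via d_i = x_i mod 7, x_{i+1} = (x_i − d_i)/7. The first 3 digits are (1, 2, 2).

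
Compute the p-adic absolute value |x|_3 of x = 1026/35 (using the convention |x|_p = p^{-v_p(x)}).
|1026/35|_3 = 1/27

Step 1 — compute v_3(x) by factoring powers of 3 out of the numerator and denominator: v_3(1026/35) = 3. Step 2 — apply |x|_p = p^{-v_p(x)} = 3^{-3} = 1/27.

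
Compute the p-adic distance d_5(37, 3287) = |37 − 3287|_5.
d_5(37, 3287) = 1/125

Step 1 — x − y = 37 − 3287 = -3250. Step 2 — v_5(-3250) = 3 (factor: -3250 = −(5^3 · 26); the sign does not affect v_p). Step 3 — |x − y|_5 = 5^{-3} = 1/125.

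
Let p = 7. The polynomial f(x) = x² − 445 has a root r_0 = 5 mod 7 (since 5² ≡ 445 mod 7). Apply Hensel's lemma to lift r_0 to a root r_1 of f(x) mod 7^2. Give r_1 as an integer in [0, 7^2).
r_1 = 47 (mod 49)

Hensel's recurrence: r_{i+1} = r_i − f(r_i)·(f′(r_i))^{-1} mod 7^{i+2}, with f′(x) = 2x. Iterate:
  r_0 = 5 (mod 7)
  r_1 = 47 (mod 49)
Final: r_1 = 47, and one checks f(r_1) ≡ 0 mod 7^2.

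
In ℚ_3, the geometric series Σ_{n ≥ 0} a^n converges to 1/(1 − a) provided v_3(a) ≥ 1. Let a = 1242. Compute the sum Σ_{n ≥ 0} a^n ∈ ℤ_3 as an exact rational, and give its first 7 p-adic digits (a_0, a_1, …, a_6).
Σ a^n = 1/(1 − a) = -1/1241;  first 7 digits = (1, 0, 0, 1, 0, 2, 2)

v_3(a) = 3 ≥ 1, so the series converges in ℤ_3 to 1/(1 − a) = 1/(1 − 1242) = -1/1241. Expand this rational in ℤ_3: compute digits iteratively via d_i = x_i mod 3, x_{i+1} = (x_i − d_i)/3. The first 7 digits are (1, 0, 0, 1, 0, 2, 2).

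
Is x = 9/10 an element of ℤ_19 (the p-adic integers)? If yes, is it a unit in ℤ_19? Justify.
x ∈ ℤ_19^× (unit); v_19(x) = 0

ℤ_19 = {x ∈ ℚ_19 : v_19(x) ≥ 0} and ℤ_19^× = {x ∈ ℤ_19 : v_19(x) = 0}. Here v_19(9/10) = v_19(num) − v_19(den) = 0; compare against these criteria.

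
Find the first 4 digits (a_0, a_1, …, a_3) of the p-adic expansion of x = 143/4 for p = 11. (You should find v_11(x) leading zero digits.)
(a_0, …, a_3) = (0, 6, 8, 2)

v_11(143/4) = 1, so a_0 = ... = a_0 = 0. Factor out: x = 11^1 · u with u = 13/4 a unit in ℤ_11. Expand u iteratively via a_{v+i} = u_i mod 11, u_{i+1} = (u_i − a_{v+i})/11:
  u_0 = 13/4;  a_1 = 6;  u_1 = (u_0 − 6)/11 = -1/4
  u_1 = -1/4;  a_2 = 8;  u_2 = (u_1 − 8)/11 = -3/4
  u_2 = -3/4;  a_3 = 2;  u_3 = (u_2 − 2)/11 = -1/4
Digits: (0, 6, 8, 2).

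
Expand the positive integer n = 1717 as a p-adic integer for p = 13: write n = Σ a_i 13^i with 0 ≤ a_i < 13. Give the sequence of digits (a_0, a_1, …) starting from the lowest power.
(a_0, a_1, …) = (1, 2, 10)

Repeated division by 13 gives the digits low-to-high: 1717 = 1 + 2·13^1 + 10·13^2. Digit sequence: (1, 2, 10).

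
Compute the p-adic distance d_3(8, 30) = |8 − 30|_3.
d_3(8, 30) = 1

Step 1 — x − y = 8 − 30 = -22. Step 2 — v_3(-22) = 0 (factor: -22 = −(3^0 · 22); the sign does not affect v_p). Step 3 — |x − y|_3 = 3^{0} = 1.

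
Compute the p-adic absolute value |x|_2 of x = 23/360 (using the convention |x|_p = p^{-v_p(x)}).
|23/360|_2 = 8

Step 1 — compute v_2(x) by factoring powers of 2 out of the numerator and denominator: v_2(23/360) = -3. Step 2 — apply |x|_p = p^{-v_p(x)} = 2^{3} = 8.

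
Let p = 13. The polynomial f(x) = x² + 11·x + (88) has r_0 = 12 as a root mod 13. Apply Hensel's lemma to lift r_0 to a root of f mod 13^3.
r_2 = 1962 (mod 2197)

Hensel: r_{i+1} = r_i − f(r_i)·(f′(r_i))^{-1} mod 13^{i+2}, f′(x) = 2x + 11. Iterate:
  r_0 = 12 (mod 13)
  r_1 = 103 (mod 169)
  r_2 = 1962 (mod 2197)
Final: r = 1962 satisfies f(r) ≡ 0 mod 13^3.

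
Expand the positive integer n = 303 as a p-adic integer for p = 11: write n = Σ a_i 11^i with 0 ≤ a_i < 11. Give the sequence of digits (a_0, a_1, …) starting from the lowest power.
(a_0, a_1, …) = (6, 5, 2)

Repeated division by 11 gives the digits low-to-high: 303 = 6 + 5·11^1 + 2·11^2. Digit sequence: (6, 5, 2).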